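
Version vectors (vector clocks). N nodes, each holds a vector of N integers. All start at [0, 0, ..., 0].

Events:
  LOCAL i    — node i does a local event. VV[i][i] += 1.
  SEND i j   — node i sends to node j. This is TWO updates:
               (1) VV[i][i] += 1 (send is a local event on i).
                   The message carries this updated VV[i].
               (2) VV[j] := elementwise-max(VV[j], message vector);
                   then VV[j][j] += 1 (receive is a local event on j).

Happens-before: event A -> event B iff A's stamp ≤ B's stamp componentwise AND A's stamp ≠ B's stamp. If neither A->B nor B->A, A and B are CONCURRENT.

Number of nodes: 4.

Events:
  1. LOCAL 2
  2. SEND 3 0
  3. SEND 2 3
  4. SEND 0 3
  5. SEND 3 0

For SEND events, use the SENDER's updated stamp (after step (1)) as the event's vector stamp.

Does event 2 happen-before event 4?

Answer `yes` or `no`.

Answer: yes

Derivation:
Initial: VV[0]=[0, 0, 0, 0]
Initial: VV[1]=[0, 0, 0, 0]
Initial: VV[2]=[0, 0, 0, 0]
Initial: VV[3]=[0, 0, 0, 0]
Event 1: LOCAL 2: VV[2][2]++ -> VV[2]=[0, 0, 1, 0]
Event 2: SEND 3->0: VV[3][3]++ -> VV[3]=[0, 0, 0, 1], msg_vec=[0, 0, 0, 1]; VV[0]=max(VV[0],msg_vec) then VV[0][0]++ -> VV[0]=[1, 0, 0, 1]
Event 3: SEND 2->3: VV[2][2]++ -> VV[2]=[0, 0, 2, 0], msg_vec=[0, 0, 2, 0]; VV[3]=max(VV[3],msg_vec) then VV[3][3]++ -> VV[3]=[0, 0, 2, 2]
Event 4: SEND 0->3: VV[0][0]++ -> VV[0]=[2, 0, 0, 1], msg_vec=[2, 0, 0, 1]; VV[3]=max(VV[3],msg_vec) then VV[3][3]++ -> VV[3]=[2, 0, 2, 3]
Event 5: SEND 3->0: VV[3][3]++ -> VV[3]=[2, 0, 2, 4], msg_vec=[2, 0, 2, 4]; VV[0]=max(VV[0],msg_vec) then VV[0][0]++ -> VV[0]=[3, 0, 2, 4]
Event 2 stamp: [0, 0, 0, 1]
Event 4 stamp: [2, 0, 0, 1]
[0, 0, 0, 1] <= [2, 0, 0, 1]? True. Equal? False. Happens-before: True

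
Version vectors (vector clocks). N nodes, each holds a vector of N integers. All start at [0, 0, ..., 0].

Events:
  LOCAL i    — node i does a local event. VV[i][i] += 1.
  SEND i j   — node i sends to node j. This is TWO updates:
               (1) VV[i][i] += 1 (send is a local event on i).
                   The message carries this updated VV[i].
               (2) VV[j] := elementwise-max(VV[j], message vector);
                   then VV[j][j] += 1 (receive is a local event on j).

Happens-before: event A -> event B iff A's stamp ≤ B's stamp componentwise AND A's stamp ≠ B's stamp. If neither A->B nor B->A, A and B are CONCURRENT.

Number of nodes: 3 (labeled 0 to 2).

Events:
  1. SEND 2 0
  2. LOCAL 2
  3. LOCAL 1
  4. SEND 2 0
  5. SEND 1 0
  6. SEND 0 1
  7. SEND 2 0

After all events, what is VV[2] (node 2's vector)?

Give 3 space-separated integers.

Answer: 0 0 4

Derivation:
Initial: VV[0]=[0, 0, 0]
Initial: VV[1]=[0, 0, 0]
Initial: VV[2]=[0, 0, 0]
Event 1: SEND 2->0: VV[2][2]++ -> VV[2]=[0, 0, 1], msg_vec=[0, 0, 1]; VV[0]=max(VV[0],msg_vec) then VV[0][0]++ -> VV[0]=[1, 0, 1]
Event 2: LOCAL 2: VV[2][2]++ -> VV[2]=[0, 0, 2]
Event 3: LOCAL 1: VV[1][1]++ -> VV[1]=[0, 1, 0]
Event 4: SEND 2->0: VV[2][2]++ -> VV[2]=[0, 0, 3], msg_vec=[0, 0, 3]; VV[0]=max(VV[0],msg_vec) then VV[0][0]++ -> VV[0]=[2, 0, 3]
Event 5: SEND 1->0: VV[1][1]++ -> VV[1]=[0, 2, 0], msg_vec=[0, 2, 0]; VV[0]=max(VV[0],msg_vec) then VV[0][0]++ -> VV[0]=[3, 2, 3]
Event 6: SEND 0->1: VV[0][0]++ -> VV[0]=[4, 2, 3], msg_vec=[4, 2, 3]; VV[1]=max(VV[1],msg_vec) then VV[1][1]++ -> VV[1]=[4, 3, 3]
Event 7: SEND 2->0: VV[2][2]++ -> VV[2]=[0, 0, 4], msg_vec=[0, 0, 4]; VV[0]=max(VV[0],msg_vec) then VV[0][0]++ -> VV[0]=[5, 2, 4]
Final vectors: VV[0]=[5, 2, 4]; VV[1]=[4, 3, 3]; VV[2]=[0, 0, 4]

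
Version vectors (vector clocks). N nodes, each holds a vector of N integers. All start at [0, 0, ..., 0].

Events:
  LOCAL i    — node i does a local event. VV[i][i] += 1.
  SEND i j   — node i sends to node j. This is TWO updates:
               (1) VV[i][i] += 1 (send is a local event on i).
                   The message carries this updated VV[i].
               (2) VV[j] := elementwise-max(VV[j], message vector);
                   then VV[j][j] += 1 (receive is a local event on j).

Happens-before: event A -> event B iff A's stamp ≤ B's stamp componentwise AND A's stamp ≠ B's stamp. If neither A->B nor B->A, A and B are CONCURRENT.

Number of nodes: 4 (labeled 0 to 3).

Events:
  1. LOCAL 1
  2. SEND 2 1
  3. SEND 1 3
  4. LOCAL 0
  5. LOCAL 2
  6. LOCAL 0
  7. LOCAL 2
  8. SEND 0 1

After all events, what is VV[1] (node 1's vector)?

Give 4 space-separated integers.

Answer: 3 4 1 0

Derivation:
Initial: VV[0]=[0, 0, 0, 0]
Initial: VV[1]=[0, 0, 0, 0]
Initial: VV[2]=[0, 0, 0, 0]
Initial: VV[3]=[0, 0, 0, 0]
Event 1: LOCAL 1: VV[1][1]++ -> VV[1]=[0, 1, 0, 0]
Event 2: SEND 2->1: VV[2][2]++ -> VV[2]=[0, 0, 1, 0], msg_vec=[0, 0, 1, 0]; VV[1]=max(VV[1],msg_vec) then VV[1][1]++ -> VV[1]=[0, 2, 1, 0]
Event 3: SEND 1->3: VV[1][1]++ -> VV[1]=[0, 3, 1, 0], msg_vec=[0, 3, 1, 0]; VV[3]=max(VV[3],msg_vec) then VV[3][3]++ -> VV[3]=[0, 3, 1, 1]
Event 4: LOCAL 0: VV[0][0]++ -> VV[0]=[1, 0, 0, 0]
Event 5: LOCAL 2: VV[2][2]++ -> VV[2]=[0, 0, 2, 0]
Event 6: LOCAL 0: VV[0][0]++ -> VV[0]=[2, 0, 0, 0]
Event 7: LOCAL 2: VV[2][2]++ -> VV[2]=[0, 0, 3, 0]
Event 8: SEND 0->1: VV[0][0]++ -> VV[0]=[3, 0, 0, 0], msg_vec=[3, 0, 0, 0]; VV[1]=max(VV[1],msg_vec) then VV[1][1]++ -> VV[1]=[3, 4, 1, 0]
Final vectors: VV[0]=[3, 0, 0, 0]; VV[1]=[3, 4, 1, 0]; VV[2]=[0, 0, 3, 0]; VV[3]=[0, 3, 1, 1]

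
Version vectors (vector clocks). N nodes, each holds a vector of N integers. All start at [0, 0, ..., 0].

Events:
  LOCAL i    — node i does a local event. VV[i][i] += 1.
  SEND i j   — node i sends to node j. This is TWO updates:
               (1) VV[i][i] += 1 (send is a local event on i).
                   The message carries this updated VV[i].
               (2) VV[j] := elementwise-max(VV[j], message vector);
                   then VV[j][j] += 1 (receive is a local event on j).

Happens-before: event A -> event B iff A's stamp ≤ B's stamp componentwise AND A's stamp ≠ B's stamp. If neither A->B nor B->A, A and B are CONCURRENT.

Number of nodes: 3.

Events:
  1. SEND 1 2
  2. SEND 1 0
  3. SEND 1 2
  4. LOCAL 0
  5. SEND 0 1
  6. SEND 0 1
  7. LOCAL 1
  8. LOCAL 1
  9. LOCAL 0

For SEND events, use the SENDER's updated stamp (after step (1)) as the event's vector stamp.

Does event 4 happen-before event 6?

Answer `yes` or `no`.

Answer: yes

Derivation:
Initial: VV[0]=[0, 0, 0]
Initial: VV[1]=[0, 0, 0]
Initial: VV[2]=[0, 0, 0]
Event 1: SEND 1->2: VV[1][1]++ -> VV[1]=[0, 1, 0], msg_vec=[0, 1, 0]; VV[2]=max(VV[2],msg_vec) then VV[2][2]++ -> VV[2]=[0, 1, 1]
Event 2: SEND 1->0: VV[1][1]++ -> VV[1]=[0, 2, 0], msg_vec=[0, 2, 0]; VV[0]=max(VV[0],msg_vec) then VV[0][0]++ -> VV[0]=[1, 2, 0]
Event 3: SEND 1->2: VV[1][1]++ -> VV[1]=[0, 3, 0], msg_vec=[0, 3, 0]; VV[2]=max(VV[2],msg_vec) then VV[2][2]++ -> VV[2]=[0, 3, 2]
Event 4: LOCAL 0: VV[0][0]++ -> VV[0]=[2, 2, 0]
Event 5: SEND 0->1: VV[0][0]++ -> VV[0]=[3, 2, 0], msg_vec=[3, 2, 0]; VV[1]=max(VV[1],msg_vec) then VV[1][1]++ -> VV[1]=[3, 4, 0]
Event 6: SEND 0->1: VV[0][0]++ -> VV[0]=[4, 2, 0], msg_vec=[4, 2, 0]; VV[1]=max(VV[1],msg_vec) then VV[1][1]++ -> VV[1]=[4, 5, 0]
Event 7: LOCAL 1: VV[1][1]++ -> VV[1]=[4, 6, 0]
Event 8: LOCAL 1: VV[1][1]++ -> VV[1]=[4, 7, 0]
Event 9: LOCAL 0: VV[0][0]++ -> VV[0]=[5, 2, 0]
Event 4 stamp: [2, 2, 0]
Event 6 stamp: [4, 2, 0]
[2, 2, 0] <= [4, 2, 0]? True. Equal? False. Happens-before: True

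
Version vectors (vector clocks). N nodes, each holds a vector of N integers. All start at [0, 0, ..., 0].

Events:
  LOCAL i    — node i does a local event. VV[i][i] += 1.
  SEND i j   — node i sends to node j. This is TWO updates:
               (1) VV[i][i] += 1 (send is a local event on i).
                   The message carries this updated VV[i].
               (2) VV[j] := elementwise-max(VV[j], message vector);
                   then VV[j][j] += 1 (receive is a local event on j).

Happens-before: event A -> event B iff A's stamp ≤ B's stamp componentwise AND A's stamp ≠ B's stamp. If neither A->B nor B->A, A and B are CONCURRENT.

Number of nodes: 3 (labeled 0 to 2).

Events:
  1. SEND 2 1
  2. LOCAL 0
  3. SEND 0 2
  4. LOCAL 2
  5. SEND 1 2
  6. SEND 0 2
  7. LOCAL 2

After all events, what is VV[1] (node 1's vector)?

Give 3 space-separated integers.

Initial: VV[0]=[0, 0, 0]
Initial: VV[1]=[0, 0, 0]
Initial: VV[2]=[0, 0, 0]
Event 1: SEND 2->1: VV[2][2]++ -> VV[2]=[0, 0, 1], msg_vec=[0, 0, 1]; VV[1]=max(VV[1],msg_vec) then VV[1][1]++ -> VV[1]=[0, 1, 1]
Event 2: LOCAL 0: VV[0][0]++ -> VV[0]=[1, 0, 0]
Event 3: SEND 0->2: VV[0][0]++ -> VV[0]=[2, 0, 0], msg_vec=[2, 0, 0]; VV[2]=max(VV[2],msg_vec) then VV[2][2]++ -> VV[2]=[2, 0, 2]
Event 4: LOCAL 2: VV[2][2]++ -> VV[2]=[2, 0, 3]
Event 5: SEND 1->2: VV[1][1]++ -> VV[1]=[0, 2, 1], msg_vec=[0, 2, 1]; VV[2]=max(VV[2],msg_vec) then VV[2][2]++ -> VV[2]=[2, 2, 4]
Event 6: SEND 0->2: VV[0][0]++ -> VV[0]=[3, 0, 0], msg_vec=[3, 0, 0]; VV[2]=max(VV[2],msg_vec) then VV[2][2]++ -> VV[2]=[3, 2, 5]
Event 7: LOCAL 2: VV[2][2]++ -> VV[2]=[3, 2, 6]
Final vectors: VV[0]=[3, 0, 0]; VV[1]=[0, 2, 1]; VV[2]=[3, 2, 6]

Answer: 0 2 1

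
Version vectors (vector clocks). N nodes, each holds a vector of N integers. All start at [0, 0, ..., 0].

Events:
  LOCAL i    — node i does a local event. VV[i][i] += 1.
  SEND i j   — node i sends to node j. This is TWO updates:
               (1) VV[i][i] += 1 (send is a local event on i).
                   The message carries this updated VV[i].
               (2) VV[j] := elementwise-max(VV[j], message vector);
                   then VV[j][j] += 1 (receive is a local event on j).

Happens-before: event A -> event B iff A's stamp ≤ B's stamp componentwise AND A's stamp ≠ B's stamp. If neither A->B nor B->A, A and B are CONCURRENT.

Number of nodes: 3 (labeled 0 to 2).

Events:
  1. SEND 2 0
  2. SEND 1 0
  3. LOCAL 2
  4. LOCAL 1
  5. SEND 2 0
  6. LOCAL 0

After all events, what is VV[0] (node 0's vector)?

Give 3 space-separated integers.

Answer: 4 1 3

Derivation:
Initial: VV[0]=[0, 0, 0]
Initial: VV[1]=[0, 0, 0]
Initial: VV[2]=[0, 0, 0]
Event 1: SEND 2->0: VV[2][2]++ -> VV[2]=[0, 0, 1], msg_vec=[0, 0, 1]; VV[0]=max(VV[0],msg_vec) then VV[0][0]++ -> VV[0]=[1, 0, 1]
Event 2: SEND 1->0: VV[1][1]++ -> VV[1]=[0, 1, 0], msg_vec=[0, 1, 0]; VV[0]=max(VV[0],msg_vec) then VV[0][0]++ -> VV[0]=[2, 1, 1]
Event 3: LOCAL 2: VV[2][2]++ -> VV[2]=[0, 0, 2]
Event 4: LOCAL 1: VV[1][1]++ -> VV[1]=[0, 2, 0]
Event 5: SEND 2->0: VV[2][2]++ -> VV[2]=[0, 0, 3], msg_vec=[0, 0, 3]; VV[0]=max(VV[0],msg_vec) then VV[0][0]++ -> VV[0]=[3, 1, 3]
Event 6: LOCAL 0: VV[0][0]++ -> VV[0]=[4, 1, 3]
Final vectors: VV[0]=[4, 1, 3]; VV[1]=[0, 2, 0]; VV[2]=[0, 0, 3]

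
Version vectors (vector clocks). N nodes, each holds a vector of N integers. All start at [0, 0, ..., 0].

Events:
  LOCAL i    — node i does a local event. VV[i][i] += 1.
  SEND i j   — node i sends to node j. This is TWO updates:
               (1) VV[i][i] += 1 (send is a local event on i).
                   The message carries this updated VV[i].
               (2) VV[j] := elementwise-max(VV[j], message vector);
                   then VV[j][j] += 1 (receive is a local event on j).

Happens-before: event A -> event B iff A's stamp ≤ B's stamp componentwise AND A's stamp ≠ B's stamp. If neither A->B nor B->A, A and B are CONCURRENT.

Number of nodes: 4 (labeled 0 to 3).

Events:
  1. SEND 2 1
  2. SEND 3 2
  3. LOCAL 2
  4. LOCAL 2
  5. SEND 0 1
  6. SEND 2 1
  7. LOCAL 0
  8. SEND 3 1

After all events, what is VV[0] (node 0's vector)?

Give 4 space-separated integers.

Answer: 2 0 0 0

Derivation:
Initial: VV[0]=[0, 0, 0, 0]
Initial: VV[1]=[0, 0, 0, 0]
Initial: VV[2]=[0, 0, 0, 0]
Initial: VV[3]=[0, 0, 0, 0]
Event 1: SEND 2->1: VV[2][2]++ -> VV[2]=[0, 0, 1, 0], msg_vec=[0, 0, 1, 0]; VV[1]=max(VV[1],msg_vec) then VV[1][1]++ -> VV[1]=[0, 1, 1, 0]
Event 2: SEND 3->2: VV[3][3]++ -> VV[3]=[0, 0, 0, 1], msg_vec=[0, 0, 0, 1]; VV[2]=max(VV[2],msg_vec) then VV[2][2]++ -> VV[2]=[0, 0, 2, 1]
Event 3: LOCAL 2: VV[2][2]++ -> VV[2]=[0, 0, 3, 1]
Event 4: LOCAL 2: VV[2][2]++ -> VV[2]=[0, 0, 4, 1]
Event 5: SEND 0->1: VV[0][0]++ -> VV[0]=[1, 0, 0, 0], msg_vec=[1, 0, 0, 0]; VV[1]=max(VV[1],msg_vec) then VV[1][1]++ -> VV[1]=[1, 2, 1, 0]
Event 6: SEND 2->1: VV[2][2]++ -> VV[2]=[0, 0, 5, 1], msg_vec=[0, 0, 5, 1]; VV[1]=max(VV[1],msg_vec) then VV[1][1]++ -> VV[1]=[1, 3, 5, 1]
Event 7: LOCAL 0: VV[0][0]++ -> VV[0]=[2, 0, 0, 0]
Event 8: SEND 3->1: VV[3][3]++ -> VV[3]=[0, 0, 0, 2], msg_vec=[0, 0, 0, 2]; VV[1]=max(VV[1],msg_vec) then VV[1][1]++ -> VV[1]=[1, 4, 5, 2]
Final vectors: VV[0]=[2, 0, 0, 0]; VV[1]=[1, 4, 5, 2]; VV[2]=[0, 0, 5, 1]; VV[3]=[0, 0, 0, 2]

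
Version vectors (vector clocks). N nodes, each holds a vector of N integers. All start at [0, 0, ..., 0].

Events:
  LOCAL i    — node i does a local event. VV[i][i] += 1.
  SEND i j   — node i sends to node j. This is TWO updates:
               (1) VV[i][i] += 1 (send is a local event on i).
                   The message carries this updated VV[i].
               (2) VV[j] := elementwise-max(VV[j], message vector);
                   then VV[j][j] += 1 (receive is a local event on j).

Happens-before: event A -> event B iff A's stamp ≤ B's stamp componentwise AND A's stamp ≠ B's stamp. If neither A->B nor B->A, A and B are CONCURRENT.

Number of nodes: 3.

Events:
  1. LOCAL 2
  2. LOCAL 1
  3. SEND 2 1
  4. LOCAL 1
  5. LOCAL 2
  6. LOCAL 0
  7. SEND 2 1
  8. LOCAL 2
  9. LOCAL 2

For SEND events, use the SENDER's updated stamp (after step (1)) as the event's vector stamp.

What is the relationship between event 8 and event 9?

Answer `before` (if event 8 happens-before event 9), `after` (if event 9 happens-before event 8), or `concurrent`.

Answer: before

Derivation:
Initial: VV[0]=[0, 0, 0]
Initial: VV[1]=[0, 0, 0]
Initial: VV[2]=[0, 0, 0]
Event 1: LOCAL 2: VV[2][2]++ -> VV[2]=[0, 0, 1]
Event 2: LOCAL 1: VV[1][1]++ -> VV[1]=[0, 1, 0]
Event 3: SEND 2->1: VV[2][2]++ -> VV[2]=[0, 0, 2], msg_vec=[0, 0, 2]; VV[1]=max(VV[1],msg_vec) then VV[1][1]++ -> VV[1]=[0, 2, 2]
Event 4: LOCAL 1: VV[1][1]++ -> VV[1]=[0, 3, 2]
Event 5: LOCAL 2: VV[2][2]++ -> VV[2]=[0, 0, 3]
Event 6: LOCAL 0: VV[0][0]++ -> VV[0]=[1, 0, 0]
Event 7: SEND 2->1: VV[2][2]++ -> VV[2]=[0, 0, 4], msg_vec=[0, 0, 4]; VV[1]=max(VV[1],msg_vec) then VV[1][1]++ -> VV[1]=[0, 4, 4]
Event 8: LOCAL 2: VV[2][2]++ -> VV[2]=[0, 0, 5]
Event 9: LOCAL 2: VV[2][2]++ -> VV[2]=[0, 0, 6]
Event 8 stamp: [0, 0, 5]
Event 9 stamp: [0, 0, 6]
[0, 0, 5] <= [0, 0, 6]? True
[0, 0, 6] <= [0, 0, 5]? False
Relation: before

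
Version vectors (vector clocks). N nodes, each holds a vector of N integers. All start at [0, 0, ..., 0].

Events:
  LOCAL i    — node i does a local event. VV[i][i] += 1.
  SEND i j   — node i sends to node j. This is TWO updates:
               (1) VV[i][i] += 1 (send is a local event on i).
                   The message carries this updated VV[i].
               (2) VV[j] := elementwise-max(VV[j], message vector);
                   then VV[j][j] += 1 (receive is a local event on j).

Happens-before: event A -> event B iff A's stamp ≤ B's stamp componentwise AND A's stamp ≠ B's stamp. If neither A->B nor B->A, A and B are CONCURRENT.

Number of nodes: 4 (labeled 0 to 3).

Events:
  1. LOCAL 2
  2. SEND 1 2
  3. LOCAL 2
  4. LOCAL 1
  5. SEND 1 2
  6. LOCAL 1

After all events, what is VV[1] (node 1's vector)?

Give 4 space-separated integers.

Initial: VV[0]=[0, 0, 0, 0]
Initial: VV[1]=[0, 0, 0, 0]
Initial: VV[2]=[0, 0, 0, 0]
Initial: VV[3]=[0, 0, 0, 0]
Event 1: LOCAL 2: VV[2][2]++ -> VV[2]=[0, 0, 1, 0]
Event 2: SEND 1->2: VV[1][1]++ -> VV[1]=[0, 1, 0, 0], msg_vec=[0, 1, 0, 0]; VV[2]=max(VV[2],msg_vec) then VV[2][2]++ -> VV[2]=[0, 1, 2, 0]
Event 3: LOCAL 2: VV[2][2]++ -> VV[2]=[0, 1, 3, 0]
Event 4: LOCAL 1: VV[1][1]++ -> VV[1]=[0, 2, 0, 0]
Event 5: SEND 1->2: VV[1][1]++ -> VV[1]=[0, 3, 0, 0], msg_vec=[0, 3, 0, 0]; VV[2]=max(VV[2],msg_vec) then VV[2][2]++ -> VV[2]=[0, 3, 4, 0]
Event 6: LOCAL 1: VV[1][1]++ -> VV[1]=[0, 4, 0, 0]
Final vectors: VV[0]=[0, 0, 0, 0]; VV[1]=[0, 4, 0, 0]; VV[2]=[0, 3, 4, 0]; VV[3]=[0, 0, 0, 0]

Answer: 0 4 0 0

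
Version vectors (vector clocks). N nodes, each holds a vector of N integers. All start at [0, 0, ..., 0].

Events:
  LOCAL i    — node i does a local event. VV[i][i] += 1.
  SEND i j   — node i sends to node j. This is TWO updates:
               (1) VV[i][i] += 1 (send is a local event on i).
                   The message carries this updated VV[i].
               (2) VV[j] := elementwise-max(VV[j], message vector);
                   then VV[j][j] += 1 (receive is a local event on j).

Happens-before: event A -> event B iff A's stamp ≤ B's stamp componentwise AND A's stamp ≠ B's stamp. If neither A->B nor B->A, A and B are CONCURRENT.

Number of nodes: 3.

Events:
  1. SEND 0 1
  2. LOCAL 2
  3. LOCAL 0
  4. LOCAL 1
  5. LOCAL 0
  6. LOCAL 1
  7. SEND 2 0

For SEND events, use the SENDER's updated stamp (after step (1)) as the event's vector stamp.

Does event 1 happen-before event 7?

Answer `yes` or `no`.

Initial: VV[0]=[0, 0, 0]
Initial: VV[1]=[0, 0, 0]
Initial: VV[2]=[0, 0, 0]
Event 1: SEND 0->1: VV[0][0]++ -> VV[0]=[1, 0, 0], msg_vec=[1, 0, 0]; VV[1]=max(VV[1],msg_vec) then VV[1][1]++ -> VV[1]=[1, 1, 0]
Event 2: LOCAL 2: VV[2][2]++ -> VV[2]=[0, 0, 1]
Event 3: LOCAL 0: VV[0][0]++ -> VV[0]=[2, 0, 0]
Event 4: LOCAL 1: VV[1][1]++ -> VV[1]=[1, 2, 0]
Event 5: LOCAL 0: VV[0][0]++ -> VV[0]=[3, 0, 0]
Event 6: LOCAL 1: VV[1][1]++ -> VV[1]=[1, 3, 0]
Event 7: SEND 2->0: VV[2][2]++ -> VV[2]=[0, 0, 2], msg_vec=[0, 0, 2]; VV[0]=max(VV[0],msg_vec) then VV[0][0]++ -> VV[0]=[4, 0, 2]
Event 1 stamp: [1, 0, 0]
Event 7 stamp: [0, 0, 2]
[1, 0, 0] <= [0, 0, 2]? False. Equal? False. Happens-before: False

Answer: no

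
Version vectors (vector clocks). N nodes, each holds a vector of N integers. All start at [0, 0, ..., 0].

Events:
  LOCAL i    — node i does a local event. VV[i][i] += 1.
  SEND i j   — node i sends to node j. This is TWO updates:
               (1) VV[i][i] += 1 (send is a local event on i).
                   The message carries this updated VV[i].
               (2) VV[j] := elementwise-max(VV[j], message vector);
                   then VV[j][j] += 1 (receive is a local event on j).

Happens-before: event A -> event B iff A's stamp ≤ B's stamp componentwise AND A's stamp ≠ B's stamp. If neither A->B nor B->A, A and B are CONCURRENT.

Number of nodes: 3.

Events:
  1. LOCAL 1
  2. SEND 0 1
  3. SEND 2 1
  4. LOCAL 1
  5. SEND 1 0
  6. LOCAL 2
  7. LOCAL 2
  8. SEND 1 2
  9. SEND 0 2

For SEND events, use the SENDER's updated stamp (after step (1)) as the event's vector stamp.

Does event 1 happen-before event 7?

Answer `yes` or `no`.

Initial: VV[0]=[0, 0, 0]
Initial: VV[1]=[0, 0, 0]
Initial: VV[2]=[0, 0, 0]
Event 1: LOCAL 1: VV[1][1]++ -> VV[1]=[0, 1, 0]
Event 2: SEND 0->1: VV[0][0]++ -> VV[0]=[1, 0, 0], msg_vec=[1, 0, 0]; VV[1]=max(VV[1],msg_vec) then VV[1][1]++ -> VV[1]=[1, 2, 0]
Event 3: SEND 2->1: VV[2][2]++ -> VV[2]=[0, 0, 1], msg_vec=[0, 0, 1]; VV[1]=max(VV[1],msg_vec) then VV[1][1]++ -> VV[1]=[1, 3, 1]
Event 4: LOCAL 1: VV[1][1]++ -> VV[1]=[1, 4, 1]
Event 5: SEND 1->0: VV[1][1]++ -> VV[1]=[1, 5, 1], msg_vec=[1, 5, 1]; VV[0]=max(VV[0],msg_vec) then VV[0][0]++ -> VV[0]=[2, 5, 1]
Event 6: LOCAL 2: VV[2][2]++ -> VV[2]=[0, 0, 2]
Event 7: LOCAL 2: VV[2][2]++ -> VV[2]=[0, 0, 3]
Event 8: SEND 1->2: VV[1][1]++ -> VV[1]=[1, 6, 1], msg_vec=[1, 6, 1]; VV[2]=max(VV[2],msg_vec) then VV[2][2]++ -> VV[2]=[1, 6, 4]
Event 9: SEND 0->2: VV[0][0]++ -> VV[0]=[3, 5, 1], msg_vec=[3, 5, 1]; VV[2]=max(VV[2],msg_vec) then VV[2][2]++ -> VV[2]=[3, 6, 5]
Event 1 stamp: [0, 1, 0]
Event 7 stamp: [0, 0, 3]
[0, 1, 0] <= [0, 0, 3]? False. Equal? False. Happens-before: False

Answer: no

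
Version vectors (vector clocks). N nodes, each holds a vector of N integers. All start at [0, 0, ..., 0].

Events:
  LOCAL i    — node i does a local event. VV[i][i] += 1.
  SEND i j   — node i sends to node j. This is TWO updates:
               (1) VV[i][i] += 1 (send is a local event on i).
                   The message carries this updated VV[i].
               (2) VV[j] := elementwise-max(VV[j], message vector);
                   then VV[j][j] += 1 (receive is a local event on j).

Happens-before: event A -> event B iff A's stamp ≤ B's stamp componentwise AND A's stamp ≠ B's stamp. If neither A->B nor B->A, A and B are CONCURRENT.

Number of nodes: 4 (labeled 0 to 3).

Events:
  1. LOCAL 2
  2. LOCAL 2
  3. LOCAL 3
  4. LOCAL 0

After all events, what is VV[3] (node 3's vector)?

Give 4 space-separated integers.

Initial: VV[0]=[0, 0, 0, 0]
Initial: VV[1]=[0, 0, 0, 0]
Initial: VV[2]=[0, 0, 0, 0]
Initial: VV[3]=[0, 0, 0, 0]
Event 1: LOCAL 2: VV[2][2]++ -> VV[2]=[0, 0, 1, 0]
Event 2: LOCAL 2: VV[2][2]++ -> VV[2]=[0, 0, 2, 0]
Event 3: LOCAL 3: VV[3][3]++ -> VV[3]=[0, 0, 0, 1]
Event 4: LOCAL 0: VV[0][0]++ -> VV[0]=[1, 0, 0, 0]
Final vectors: VV[0]=[1, 0, 0, 0]; VV[1]=[0, 0, 0, 0]; VV[2]=[0, 0, 2, 0]; VV[3]=[0, 0, 0, 1]

Answer: 0 0 0 1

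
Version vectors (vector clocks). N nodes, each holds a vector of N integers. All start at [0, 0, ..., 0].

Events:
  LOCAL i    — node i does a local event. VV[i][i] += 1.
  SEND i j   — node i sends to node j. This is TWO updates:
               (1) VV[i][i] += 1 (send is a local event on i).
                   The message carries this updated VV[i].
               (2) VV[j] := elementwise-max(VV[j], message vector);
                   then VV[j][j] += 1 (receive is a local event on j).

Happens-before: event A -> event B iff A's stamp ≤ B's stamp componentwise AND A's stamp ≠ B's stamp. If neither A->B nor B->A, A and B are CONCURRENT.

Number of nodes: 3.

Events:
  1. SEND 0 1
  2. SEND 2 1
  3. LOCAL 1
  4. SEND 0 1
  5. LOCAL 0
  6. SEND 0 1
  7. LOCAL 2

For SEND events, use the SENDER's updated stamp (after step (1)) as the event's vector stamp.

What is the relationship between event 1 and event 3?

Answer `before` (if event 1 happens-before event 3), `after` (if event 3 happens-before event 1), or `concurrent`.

Answer: before

Derivation:
Initial: VV[0]=[0, 0, 0]
Initial: VV[1]=[0, 0, 0]
Initial: VV[2]=[0, 0, 0]
Event 1: SEND 0->1: VV[0][0]++ -> VV[0]=[1, 0, 0], msg_vec=[1, 0, 0]; VV[1]=max(VV[1],msg_vec) then VV[1][1]++ -> VV[1]=[1, 1, 0]
Event 2: SEND 2->1: VV[2][2]++ -> VV[2]=[0, 0, 1], msg_vec=[0, 0, 1]; VV[1]=max(VV[1],msg_vec) then VV[1][1]++ -> VV[1]=[1, 2, 1]
Event 3: LOCAL 1: VV[1][1]++ -> VV[1]=[1, 3, 1]
Event 4: SEND 0->1: VV[0][0]++ -> VV[0]=[2, 0, 0], msg_vec=[2, 0, 0]; VV[1]=max(VV[1],msg_vec) then VV[1][1]++ -> VV[1]=[2, 4, 1]
Event 5: LOCAL 0: VV[0][0]++ -> VV[0]=[3, 0, 0]
Event 6: SEND 0->1: VV[0][0]++ -> VV[0]=[4, 0, 0], msg_vec=[4, 0, 0]; VV[1]=max(VV[1],msg_vec) then VV[1][1]++ -> VV[1]=[4, 5, 1]
Event 7: LOCAL 2: VV[2][2]++ -> VV[2]=[0, 0, 2]
Event 1 stamp: [1, 0, 0]
Event 3 stamp: [1, 3, 1]
[1, 0, 0] <= [1, 3, 1]? True
[1, 3, 1] <= [1, 0, 0]? False
Relation: before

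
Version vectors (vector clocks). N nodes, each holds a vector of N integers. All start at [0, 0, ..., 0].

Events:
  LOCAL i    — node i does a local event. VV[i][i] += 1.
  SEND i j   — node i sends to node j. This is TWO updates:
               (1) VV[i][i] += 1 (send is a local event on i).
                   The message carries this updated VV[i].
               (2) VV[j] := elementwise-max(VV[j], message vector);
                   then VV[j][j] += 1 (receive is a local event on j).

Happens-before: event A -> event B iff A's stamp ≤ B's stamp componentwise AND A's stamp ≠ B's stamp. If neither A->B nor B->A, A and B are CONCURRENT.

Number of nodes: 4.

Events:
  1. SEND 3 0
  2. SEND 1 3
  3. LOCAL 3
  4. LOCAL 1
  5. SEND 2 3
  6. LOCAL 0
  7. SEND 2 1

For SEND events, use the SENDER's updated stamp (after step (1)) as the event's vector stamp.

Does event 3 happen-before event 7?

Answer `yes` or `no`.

Initial: VV[0]=[0, 0, 0, 0]
Initial: VV[1]=[0, 0, 0, 0]
Initial: VV[2]=[0, 0, 0, 0]
Initial: VV[3]=[0, 0, 0, 0]
Event 1: SEND 3->0: VV[3][3]++ -> VV[3]=[0, 0, 0, 1], msg_vec=[0, 0, 0, 1]; VV[0]=max(VV[0],msg_vec) then VV[0][0]++ -> VV[0]=[1, 0, 0, 1]
Event 2: SEND 1->3: VV[1][1]++ -> VV[1]=[0, 1, 0, 0], msg_vec=[0, 1, 0, 0]; VV[3]=max(VV[3],msg_vec) then VV[3][3]++ -> VV[3]=[0, 1, 0, 2]
Event 3: LOCAL 3: VV[3][3]++ -> VV[3]=[0, 1, 0, 3]
Event 4: LOCAL 1: VV[1][1]++ -> VV[1]=[0, 2, 0, 0]
Event 5: SEND 2->3: VV[2][2]++ -> VV[2]=[0, 0, 1, 0], msg_vec=[0, 0, 1, 0]; VV[3]=max(VV[3],msg_vec) then VV[3][3]++ -> VV[3]=[0, 1, 1, 4]
Event 6: LOCAL 0: VV[0][0]++ -> VV[0]=[2, 0, 0, 1]
Event 7: SEND 2->1: VV[2][2]++ -> VV[2]=[0, 0, 2, 0], msg_vec=[0, 0, 2, 0]; VV[1]=max(VV[1],msg_vec) then VV[1][1]++ -> VV[1]=[0, 3, 2, 0]
Event 3 stamp: [0, 1, 0, 3]
Event 7 stamp: [0, 0, 2, 0]
[0, 1, 0, 3] <= [0, 0, 2, 0]? False. Equal? False. Happens-before: False

Answer: no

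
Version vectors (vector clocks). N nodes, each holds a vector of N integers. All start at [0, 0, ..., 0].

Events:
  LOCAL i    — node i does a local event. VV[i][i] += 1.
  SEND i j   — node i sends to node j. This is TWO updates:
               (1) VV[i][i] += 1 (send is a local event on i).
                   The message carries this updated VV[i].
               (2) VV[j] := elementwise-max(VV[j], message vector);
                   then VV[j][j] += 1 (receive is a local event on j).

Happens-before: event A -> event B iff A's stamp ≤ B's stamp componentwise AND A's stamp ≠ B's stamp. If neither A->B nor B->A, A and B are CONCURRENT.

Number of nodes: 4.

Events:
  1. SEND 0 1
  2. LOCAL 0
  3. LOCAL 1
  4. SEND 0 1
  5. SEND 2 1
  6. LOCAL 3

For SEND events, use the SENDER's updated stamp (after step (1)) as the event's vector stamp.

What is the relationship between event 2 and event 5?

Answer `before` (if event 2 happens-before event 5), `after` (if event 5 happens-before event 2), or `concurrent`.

Answer: concurrent

Derivation:
Initial: VV[0]=[0, 0, 0, 0]
Initial: VV[1]=[0, 0, 0, 0]
Initial: VV[2]=[0, 0, 0, 0]
Initial: VV[3]=[0, 0, 0, 0]
Event 1: SEND 0->1: VV[0][0]++ -> VV[0]=[1, 0, 0, 0], msg_vec=[1, 0, 0, 0]; VV[1]=max(VV[1],msg_vec) then VV[1][1]++ -> VV[1]=[1, 1, 0, 0]
Event 2: LOCAL 0: VV[0][0]++ -> VV[0]=[2, 0, 0, 0]
Event 3: LOCAL 1: VV[1][1]++ -> VV[1]=[1, 2, 0, 0]
Event 4: SEND 0->1: VV[0][0]++ -> VV[0]=[3, 0, 0, 0], msg_vec=[3, 0, 0, 0]; VV[1]=max(VV[1],msg_vec) then VV[1][1]++ -> VV[1]=[3, 3, 0, 0]
Event 5: SEND 2->1: VV[2][2]++ -> VV[2]=[0, 0, 1, 0], msg_vec=[0, 0, 1, 0]; VV[1]=max(VV[1],msg_vec) then VV[1][1]++ -> VV[1]=[3, 4, 1, 0]
Event 6: LOCAL 3: VV[3][3]++ -> VV[3]=[0, 0, 0, 1]
Event 2 stamp: [2, 0, 0, 0]
Event 5 stamp: [0, 0, 1, 0]
[2, 0, 0, 0] <= [0, 0, 1, 0]? False
[0, 0, 1, 0] <= [2, 0, 0, 0]? False
Relation: concurrent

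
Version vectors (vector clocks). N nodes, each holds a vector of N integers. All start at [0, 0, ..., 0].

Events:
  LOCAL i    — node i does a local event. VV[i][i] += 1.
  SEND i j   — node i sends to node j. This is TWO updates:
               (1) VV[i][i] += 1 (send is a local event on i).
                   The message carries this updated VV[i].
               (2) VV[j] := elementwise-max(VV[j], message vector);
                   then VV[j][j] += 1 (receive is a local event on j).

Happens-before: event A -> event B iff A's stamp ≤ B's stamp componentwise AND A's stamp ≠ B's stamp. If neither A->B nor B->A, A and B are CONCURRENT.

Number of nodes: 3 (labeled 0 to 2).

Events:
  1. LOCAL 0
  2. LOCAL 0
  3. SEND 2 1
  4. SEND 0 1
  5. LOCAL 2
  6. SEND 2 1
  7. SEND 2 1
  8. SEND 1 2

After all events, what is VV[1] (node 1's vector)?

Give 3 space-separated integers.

Initial: VV[0]=[0, 0, 0]
Initial: VV[1]=[0, 0, 0]
Initial: VV[2]=[0, 0, 0]
Event 1: LOCAL 0: VV[0][0]++ -> VV[0]=[1, 0, 0]
Event 2: LOCAL 0: VV[0][0]++ -> VV[0]=[2, 0, 0]
Event 3: SEND 2->1: VV[2][2]++ -> VV[2]=[0, 0, 1], msg_vec=[0, 0, 1]; VV[1]=max(VV[1],msg_vec) then VV[1][1]++ -> VV[1]=[0, 1, 1]
Event 4: SEND 0->1: VV[0][0]++ -> VV[0]=[3, 0, 0], msg_vec=[3, 0, 0]; VV[1]=max(VV[1],msg_vec) then VV[1][1]++ -> VV[1]=[3, 2, 1]
Event 5: LOCAL 2: VV[2][2]++ -> VV[2]=[0, 0, 2]
Event 6: SEND 2->1: VV[2][2]++ -> VV[2]=[0, 0, 3], msg_vec=[0, 0, 3]; VV[1]=max(VV[1],msg_vec) then VV[1][1]++ -> VV[1]=[3, 3, 3]
Event 7: SEND 2->1: VV[2][2]++ -> VV[2]=[0, 0, 4], msg_vec=[0, 0, 4]; VV[1]=max(VV[1],msg_vec) then VV[1][1]++ -> VV[1]=[3, 4, 4]
Event 8: SEND 1->2: VV[1][1]++ -> VV[1]=[3, 5, 4], msg_vec=[3, 5, 4]; VV[2]=max(VV[2],msg_vec) then VV[2][2]++ -> VV[2]=[3, 5, 5]
Final vectors: VV[0]=[3, 0, 0]; VV[1]=[3, 5, 4]; VV[2]=[3, 5, 5]

Answer: 3 5 4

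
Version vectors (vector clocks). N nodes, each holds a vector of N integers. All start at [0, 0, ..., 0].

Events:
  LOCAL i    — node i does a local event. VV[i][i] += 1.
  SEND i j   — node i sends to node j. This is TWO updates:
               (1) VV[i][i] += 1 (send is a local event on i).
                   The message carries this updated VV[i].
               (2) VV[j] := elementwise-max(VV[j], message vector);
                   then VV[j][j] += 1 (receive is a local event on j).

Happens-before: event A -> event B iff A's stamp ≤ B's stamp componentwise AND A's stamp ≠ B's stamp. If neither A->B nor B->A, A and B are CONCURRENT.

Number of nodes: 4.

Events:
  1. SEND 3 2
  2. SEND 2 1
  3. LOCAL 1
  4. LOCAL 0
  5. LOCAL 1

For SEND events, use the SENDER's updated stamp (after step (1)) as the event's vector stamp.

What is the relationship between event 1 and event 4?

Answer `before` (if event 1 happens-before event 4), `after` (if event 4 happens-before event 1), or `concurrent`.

Answer: concurrent

Derivation:
Initial: VV[0]=[0, 0, 0, 0]
Initial: VV[1]=[0, 0, 0, 0]
Initial: VV[2]=[0, 0, 0, 0]
Initial: VV[3]=[0, 0, 0, 0]
Event 1: SEND 3->2: VV[3][3]++ -> VV[3]=[0, 0, 0, 1], msg_vec=[0, 0, 0, 1]; VV[2]=max(VV[2],msg_vec) then VV[2][2]++ -> VV[2]=[0, 0, 1, 1]
Event 2: SEND 2->1: VV[2][2]++ -> VV[2]=[0, 0, 2, 1], msg_vec=[0, 0, 2, 1]; VV[1]=max(VV[1],msg_vec) then VV[1][1]++ -> VV[1]=[0, 1, 2, 1]
Event 3: LOCAL 1: VV[1][1]++ -> VV[1]=[0, 2, 2, 1]
Event 4: LOCAL 0: VV[0][0]++ -> VV[0]=[1, 0, 0, 0]
Event 5: LOCAL 1: VV[1][1]++ -> VV[1]=[0, 3, 2, 1]
Event 1 stamp: [0, 0, 0, 1]
Event 4 stamp: [1, 0, 0, 0]
[0, 0, 0, 1] <= [1, 0, 0, 0]? False
[1, 0, 0, 0] <= [0, 0, 0, 1]? False
Relation: concurrent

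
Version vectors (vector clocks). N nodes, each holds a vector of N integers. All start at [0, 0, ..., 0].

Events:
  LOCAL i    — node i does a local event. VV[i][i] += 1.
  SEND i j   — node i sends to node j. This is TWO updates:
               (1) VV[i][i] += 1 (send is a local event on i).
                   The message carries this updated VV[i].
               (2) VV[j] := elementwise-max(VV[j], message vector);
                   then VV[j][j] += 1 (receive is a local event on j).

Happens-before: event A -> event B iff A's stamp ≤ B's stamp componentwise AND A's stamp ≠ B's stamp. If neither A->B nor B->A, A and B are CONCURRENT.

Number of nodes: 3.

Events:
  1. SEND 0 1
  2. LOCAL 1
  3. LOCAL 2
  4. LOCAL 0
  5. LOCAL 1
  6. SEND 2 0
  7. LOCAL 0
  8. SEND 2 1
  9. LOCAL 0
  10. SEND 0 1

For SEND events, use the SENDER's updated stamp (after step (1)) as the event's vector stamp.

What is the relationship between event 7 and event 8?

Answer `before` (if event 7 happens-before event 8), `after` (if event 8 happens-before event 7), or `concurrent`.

Answer: concurrent

Derivation:
Initial: VV[0]=[0, 0, 0]
Initial: VV[1]=[0, 0, 0]
Initial: VV[2]=[0, 0, 0]
Event 1: SEND 0->1: VV[0][0]++ -> VV[0]=[1, 0, 0], msg_vec=[1, 0, 0]; VV[1]=max(VV[1],msg_vec) then VV[1][1]++ -> VV[1]=[1, 1, 0]
Event 2: LOCAL 1: VV[1][1]++ -> VV[1]=[1, 2, 0]
Event 3: LOCAL 2: VV[2][2]++ -> VV[2]=[0, 0, 1]
Event 4: LOCAL 0: VV[0][0]++ -> VV[0]=[2, 0, 0]
Event 5: LOCAL 1: VV[1][1]++ -> VV[1]=[1, 3, 0]
Event 6: SEND 2->0: VV[2][2]++ -> VV[2]=[0, 0, 2], msg_vec=[0, 0, 2]; VV[0]=max(VV[0],msg_vec) then VV[0][0]++ -> VV[0]=[3, 0, 2]
Event 7: LOCAL 0: VV[0][0]++ -> VV[0]=[4, 0, 2]
Event 8: SEND 2->1: VV[2][2]++ -> VV[2]=[0, 0, 3], msg_vec=[0, 0, 3]; VV[1]=max(VV[1],msg_vec) then VV[1][1]++ -> VV[1]=[1, 4, 3]
Event 9: LOCAL 0: VV[0][0]++ -> VV[0]=[5, 0, 2]
Event 10: SEND 0->1: VV[0][0]++ -> VV[0]=[6, 0, 2], msg_vec=[6, 0, 2]; VV[1]=max(VV[1],msg_vec) then VV[1][1]++ -> VV[1]=[6, 5, 3]
Event 7 stamp: [4, 0, 2]
Event 8 stamp: [0, 0, 3]
[4, 0, 2] <= [0, 0, 3]? False
[0, 0, 3] <= [4, 0, 2]? False
Relation: concurrent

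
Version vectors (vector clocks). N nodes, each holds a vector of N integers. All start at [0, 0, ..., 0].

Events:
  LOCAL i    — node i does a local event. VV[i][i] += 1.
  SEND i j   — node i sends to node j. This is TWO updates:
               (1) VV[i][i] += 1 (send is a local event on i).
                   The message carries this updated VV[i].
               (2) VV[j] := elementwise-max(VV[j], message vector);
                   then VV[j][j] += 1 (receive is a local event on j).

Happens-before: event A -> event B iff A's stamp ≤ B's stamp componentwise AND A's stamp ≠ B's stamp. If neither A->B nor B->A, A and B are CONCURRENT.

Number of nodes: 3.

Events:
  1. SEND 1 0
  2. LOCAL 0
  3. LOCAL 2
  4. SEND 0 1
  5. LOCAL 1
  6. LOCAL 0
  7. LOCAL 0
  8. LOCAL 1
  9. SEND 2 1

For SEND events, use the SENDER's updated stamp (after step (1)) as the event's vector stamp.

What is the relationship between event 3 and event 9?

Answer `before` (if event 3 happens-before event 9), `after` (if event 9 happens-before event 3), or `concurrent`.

Answer: before

Derivation:
Initial: VV[0]=[0, 0, 0]
Initial: VV[1]=[0, 0, 0]
Initial: VV[2]=[0, 0, 0]
Event 1: SEND 1->0: VV[1][1]++ -> VV[1]=[0, 1, 0], msg_vec=[0, 1, 0]; VV[0]=max(VV[0],msg_vec) then VV[0][0]++ -> VV[0]=[1, 1, 0]
Event 2: LOCAL 0: VV[0][0]++ -> VV[0]=[2, 1, 0]
Event 3: LOCAL 2: VV[2][2]++ -> VV[2]=[0, 0, 1]
Event 4: SEND 0->1: VV[0][0]++ -> VV[0]=[3, 1, 0], msg_vec=[3, 1, 0]; VV[1]=max(VV[1],msg_vec) then VV[1][1]++ -> VV[1]=[3, 2, 0]
Event 5: LOCAL 1: VV[1][1]++ -> VV[1]=[3, 3, 0]
Event 6: LOCAL 0: VV[0][0]++ -> VV[0]=[4, 1, 0]
Event 7: LOCAL 0: VV[0][0]++ -> VV[0]=[5, 1, 0]
Event 8: LOCAL 1: VV[1][1]++ -> VV[1]=[3, 4, 0]
Event 9: SEND 2->1: VV[2][2]++ -> VV[2]=[0, 0, 2], msg_vec=[0, 0, 2]; VV[1]=max(VV[1],msg_vec) then VV[1][1]++ -> VV[1]=[3, 5, 2]
Event 3 stamp: [0, 0, 1]
Event 9 stamp: [0, 0, 2]
[0, 0, 1] <= [0, 0, 2]? True
[0, 0, 2] <= [0, 0, 1]? False
Relation: before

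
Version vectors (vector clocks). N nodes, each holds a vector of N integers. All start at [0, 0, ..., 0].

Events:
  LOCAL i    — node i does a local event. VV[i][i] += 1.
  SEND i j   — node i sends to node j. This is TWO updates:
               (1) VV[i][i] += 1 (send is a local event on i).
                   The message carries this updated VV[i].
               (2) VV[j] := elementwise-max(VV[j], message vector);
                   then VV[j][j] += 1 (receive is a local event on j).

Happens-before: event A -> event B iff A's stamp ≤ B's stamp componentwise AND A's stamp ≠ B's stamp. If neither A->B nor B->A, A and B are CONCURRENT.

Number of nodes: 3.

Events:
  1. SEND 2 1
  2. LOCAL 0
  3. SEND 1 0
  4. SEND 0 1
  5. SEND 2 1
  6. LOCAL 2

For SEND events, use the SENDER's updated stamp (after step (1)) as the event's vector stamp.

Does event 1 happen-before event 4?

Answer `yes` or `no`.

Initial: VV[0]=[0, 0, 0]
Initial: VV[1]=[0, 0, 0]
Initial: VV[2]=[0, 0, 0]
Event 1: SEND 2->1: VV[2][2]++ -> VV[2]=[0, 0, 1], msg_vec=[0, 0, 1]; VV[1]=max(VV[1],msg_vec) then VV[1][1]++ -> VV[1]=[0, 1, 1]
Event 2: LOCAL 0: VV[0][0]++ -> VV[0]=[1, 0, 0]
Event 3: SEND 1->0: VV[1][1]++ -> VV[1]=[0, 2, 1], msg_vec=[0, 2, 1]; VV[0]=max(VV[0],msg_vec) then VV[0][0]++ -> VV[0]=[2, 2, 1]
Event 4: SEND 0->1: VV[0][0]++ -> VV[0]=[3, 2, 1], msg_vec=[3, 2, 1]; VV[1]=max(VV[1],msg_vec) then VV[1][1]++ -> VV[1]=[3, 3, 1]
Event 5: SEND 2->1: VV[2][2]++ -> VV[2]=[0, 0, 2], msg_vec=[0, 0, 2]; VV[1]=max(VV[1],msg_vec) then VV[1][1]++ -> VV[1]=[3, 4, 2]
Event 6: LOCAL 2: VV[2][2]++ -> VV[2]=[0, 0, 3]
Event 1 stamp: [0, 0, 1]
Event 4 stamp: [3, 2, 1]
[0, 0, 1] <= [3, 2, 1]? True. Equal? False. Happens-before: True

Answer: yes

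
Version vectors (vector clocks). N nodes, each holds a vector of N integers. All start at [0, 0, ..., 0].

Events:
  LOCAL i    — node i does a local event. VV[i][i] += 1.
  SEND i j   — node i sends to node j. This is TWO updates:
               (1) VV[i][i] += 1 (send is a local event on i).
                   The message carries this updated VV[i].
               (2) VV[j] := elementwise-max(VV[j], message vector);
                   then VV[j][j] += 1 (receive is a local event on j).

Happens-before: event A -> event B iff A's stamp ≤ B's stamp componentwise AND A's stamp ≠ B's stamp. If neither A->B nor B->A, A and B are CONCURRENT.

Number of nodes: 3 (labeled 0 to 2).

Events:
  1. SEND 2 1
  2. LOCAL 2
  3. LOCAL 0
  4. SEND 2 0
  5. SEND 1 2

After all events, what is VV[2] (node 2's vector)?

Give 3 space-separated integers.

Initial: VV[0]=[0, 0, 0]
Initial: VV[1]=[0, 0, 0]
Initial: VV[2]=[0, 0, 0]
Event 1: SEND 2->1: VV[2][2]++ -> VV[2]=[0, 0, 1], msg_vec=[0, 0, 1]; VV[1]=max(VV[1],msg_vec) then VV[1][1]++ -> VV[1]=[0, 1, 1]
Event 2: LOCAL 2: VV[2][2]++ -> VV[2]=[0, 0, 2]
Event 3: LOCAL 0: VV[0][0]++ -> VV[0]=[1, 0, 0]
Event 4: SEND 2->0: VV[2][2]++ -> VV[2]=[0, 0, 3], msg_vec=[0, 0, 3]; VV[0]=max(VV[0],msg_vec) then VV[0][0]++ -> VV[0]=[2, 0, 3]
Event 5: SEND 1->2: VV[1][1]++ -> VV[1]=[0, 2, 1], msg_vec=[0, 2, 1]; VV[2]=max(VV[2],msg_vec) then VV[2][2]++ -> VV[2]=[0, 2, 4]
Final vectors: VV[0]=[2, 0, 3]; VV[1]=[0, 2, 1]; VV[2]=[0, 2, 4]

Answer: 0 2 4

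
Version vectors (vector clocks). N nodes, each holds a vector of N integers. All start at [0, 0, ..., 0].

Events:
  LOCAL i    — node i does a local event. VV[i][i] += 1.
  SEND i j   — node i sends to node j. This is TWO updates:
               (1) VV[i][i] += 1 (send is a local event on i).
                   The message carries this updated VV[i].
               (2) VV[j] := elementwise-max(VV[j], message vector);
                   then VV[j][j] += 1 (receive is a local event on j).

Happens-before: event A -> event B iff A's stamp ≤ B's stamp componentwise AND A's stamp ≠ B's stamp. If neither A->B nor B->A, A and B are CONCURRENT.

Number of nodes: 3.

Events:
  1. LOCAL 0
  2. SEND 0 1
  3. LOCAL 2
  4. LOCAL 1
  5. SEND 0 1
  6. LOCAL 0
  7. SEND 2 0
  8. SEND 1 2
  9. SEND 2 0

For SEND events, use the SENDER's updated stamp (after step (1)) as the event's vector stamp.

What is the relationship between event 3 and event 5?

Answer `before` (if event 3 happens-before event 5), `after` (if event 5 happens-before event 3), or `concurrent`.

Answer: concurrent

Derivation:
Initial: VV[0]=[0, 0, 0]
Initial: VV[1]=[0, 0, 0]
Initial: VV[2]=[0, 0, 0]
Event 1: LOCAL 0: VV[0][0]++ -> VV[0]=[1, 0, 0]
Event 2: SEND 0->1: VV[0][0]++ -> VV[0]=[2, 0, 0], msg_vec=[2, 0, 0]; VV[1]=max(VV[1],msg_vec) then VV[1][1]++ -> VV[1]=[2, 1, 0]
Event 3: LOCAL 2: VV[2][2]++ -> VV[2]=[0, 0, 1]
Event 4: LOCAL 1: VV[1][1]++ -> VV[1]=[2, 2, 0]
Event 5: SEND 0->1: VV[0][0]++ -> VV[0]=[3, 0, 0], msg_vec=[3, 0, 0]; VV[1]=max(VV[1],msg_vec) then VV[1][1]++ -> VV[1]=[3, 3, 0]
Event 6: LOCAL 0: VV[0][0]++ -> VV[0]=[4, 0, 0]
Event 7: SEND 2->0: VV[2][2]++ -> VV[2]=[0, 0, 2], msg_vec=[0, 0, 2]; VV[0]=max(VV[0],msg_vec) then VV[0][0]++ -> VV[0]=[5, 0, 2]
Event 8: SEND 1->2: VV[1][1]++ -> VV[1]=[3, 4, 0], msg_vec=[3, 4, 0]; VV[2]=max(VV[2],msg_vec) then VV[2][2]++ -> VV[2]=[3, 4, 3]
Event 9: SEND 2->0: VV[2][2]++ -> VV[2]=[3, 4, 4], msg_vec=[3, 4, 4]; VV[0]=max(VV[0],msg_vec) then VV[0][0]++ -> VV[0]=[6, 4, 4]
Event 3 stamp: [0, 0, 1]
Event 5 stamp: [3, 0, 0]
[0, 0, 1] <= [3, 0, 0]? False
[3, 0, 0] <= [0, 0, 1]? False
Relation: concurrent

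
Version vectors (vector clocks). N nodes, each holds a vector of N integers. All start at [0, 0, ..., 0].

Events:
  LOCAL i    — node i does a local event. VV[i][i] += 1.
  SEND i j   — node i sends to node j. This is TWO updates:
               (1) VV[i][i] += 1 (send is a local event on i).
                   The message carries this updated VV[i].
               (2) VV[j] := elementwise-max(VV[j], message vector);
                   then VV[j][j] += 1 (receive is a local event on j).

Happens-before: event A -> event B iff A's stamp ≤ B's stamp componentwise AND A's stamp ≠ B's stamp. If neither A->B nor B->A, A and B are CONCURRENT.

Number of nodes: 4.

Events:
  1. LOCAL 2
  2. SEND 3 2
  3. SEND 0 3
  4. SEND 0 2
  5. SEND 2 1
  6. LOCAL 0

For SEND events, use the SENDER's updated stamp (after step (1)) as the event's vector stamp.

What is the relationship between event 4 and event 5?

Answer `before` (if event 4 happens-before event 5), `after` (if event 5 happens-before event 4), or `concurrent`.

Answer: before

Derivation:
Initial: VV[0]=[0, 0, 0, 0]
Initial: VV[1]=[0, 0, 0, 0]
Initial: VV[2]=[0, 0, 0, 0]
Initial: VV[3]=[0, 0, 0, 0]
Event 1: LOCAL 2: VV[2][2]++ -> VV[2]=[0, 0, 1, 0]
Event 2: SEND 3->2: VV[3][3]++ -> VV[3]=[0, 0, 0, 1], msg_vec=[0, 0, 0, 1]; VV[2]=max(VV[2],msg_vec) then VV[2][2]++ -> VV[2]=[0, 0, 2, 1]
Event 3: SEND 0->3: VV[0][0]++ -> VV[0]=[1, 0, 0, 0], msg_vec=[1, 0, 0, 0]; VV[3]=max(VV[3],msg_vec) then VV[3][3]++ -> VV[3]=[1, 0, 0, 2]
Event 4: SEND 0->2: VV[0][0]++ -> VV[0]=[2, 0, 0, 0], msg_vec=[2, 0, 0, 0]; VV[2]=max(VV[2],msg_vec) then VV[2][2]++ -> VV[2]=[2, 0, 3, 1]
Event 5: SEND 2->1: VV[2][2]++ -> VV[2]=[2, 0, 4, 1], msg_vec=[2, 0, 4, 1]; VV[1]=max(VV[1],msg_vec) then VV[1][1]++ -> VV[1]=[2, 1, 4, 1]
Event 6: LOCAL 0: VV[0][0]++ -> VV[0]=[3, 0, 0, 0]
Event 4 stamp: [2, 0, 0, 0]
Event 5 stamp: [2, 0, 4, 1]
[2, 0, 0, 0] <= [2, 0, 4, 1]? True
[2, 0, 4, 1] <= [2, 0, 0, 0]? False
Relation: before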